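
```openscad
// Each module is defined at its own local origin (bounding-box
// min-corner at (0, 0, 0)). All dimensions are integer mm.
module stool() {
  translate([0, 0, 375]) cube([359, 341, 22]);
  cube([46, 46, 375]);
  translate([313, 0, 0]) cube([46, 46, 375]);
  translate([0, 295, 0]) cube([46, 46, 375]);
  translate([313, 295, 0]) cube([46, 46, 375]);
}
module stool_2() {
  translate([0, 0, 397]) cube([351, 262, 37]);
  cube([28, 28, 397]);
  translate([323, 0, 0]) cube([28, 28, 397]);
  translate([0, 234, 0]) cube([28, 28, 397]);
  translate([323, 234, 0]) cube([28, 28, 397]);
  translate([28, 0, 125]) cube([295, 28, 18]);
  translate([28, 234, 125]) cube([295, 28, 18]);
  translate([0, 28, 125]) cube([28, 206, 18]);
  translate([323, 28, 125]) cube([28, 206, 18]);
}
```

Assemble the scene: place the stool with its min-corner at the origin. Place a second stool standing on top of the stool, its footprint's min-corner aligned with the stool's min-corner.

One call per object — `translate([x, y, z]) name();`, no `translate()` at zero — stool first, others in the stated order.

stool();
translate([0, 0, 397]) stool_2();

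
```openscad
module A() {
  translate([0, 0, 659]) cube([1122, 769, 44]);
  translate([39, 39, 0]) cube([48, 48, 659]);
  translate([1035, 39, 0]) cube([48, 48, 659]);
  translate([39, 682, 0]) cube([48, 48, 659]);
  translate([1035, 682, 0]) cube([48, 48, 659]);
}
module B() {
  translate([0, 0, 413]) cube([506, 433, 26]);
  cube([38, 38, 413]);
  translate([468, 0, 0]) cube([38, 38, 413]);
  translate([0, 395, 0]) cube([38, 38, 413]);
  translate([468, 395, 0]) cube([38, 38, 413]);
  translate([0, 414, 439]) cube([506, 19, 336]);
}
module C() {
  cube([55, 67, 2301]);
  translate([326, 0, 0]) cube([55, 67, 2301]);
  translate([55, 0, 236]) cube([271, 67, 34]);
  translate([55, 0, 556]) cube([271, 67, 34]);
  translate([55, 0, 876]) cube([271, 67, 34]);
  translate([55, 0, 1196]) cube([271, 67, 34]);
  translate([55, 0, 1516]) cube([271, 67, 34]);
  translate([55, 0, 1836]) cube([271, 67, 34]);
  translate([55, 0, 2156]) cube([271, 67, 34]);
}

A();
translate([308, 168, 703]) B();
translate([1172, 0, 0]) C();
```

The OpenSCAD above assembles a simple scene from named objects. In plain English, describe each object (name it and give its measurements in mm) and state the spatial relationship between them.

A is a rectangular dining table. The top is 1122×769×44 mm with its upper surface at z = 703 mm. It stands on four 48×48 mm square legs, each inset 39 mm from the nearest pair of top edges, running from the floor to the underside of the top.

B is a chair: 506×433 mm seat, 26 mm thick, top at z = 439 mm, on four 38 mm square corner legs flush with the seat edges. A 19 mm thick backrest slab spans the full seat width, extending 336 mm above the seat top, its back face flush with the seat's +y edge.

C is a straight ladder. Two 55×67 mm vertical rails, 2301 mm tall, stand 381 mm apart (outside-to-outside) with their front faces coplanar on the −y side. 7 rungs, each 67 mm deep and 34 mm tall, span between the inner faces of the rails, front faces flush with the rails. The lowest rung's underside is at z = 236 mm and rungs are spaced 320 mm apart (underside to underside).

The chair is on top of the table, centred. The ladder is on the floor beside the table on its +x side.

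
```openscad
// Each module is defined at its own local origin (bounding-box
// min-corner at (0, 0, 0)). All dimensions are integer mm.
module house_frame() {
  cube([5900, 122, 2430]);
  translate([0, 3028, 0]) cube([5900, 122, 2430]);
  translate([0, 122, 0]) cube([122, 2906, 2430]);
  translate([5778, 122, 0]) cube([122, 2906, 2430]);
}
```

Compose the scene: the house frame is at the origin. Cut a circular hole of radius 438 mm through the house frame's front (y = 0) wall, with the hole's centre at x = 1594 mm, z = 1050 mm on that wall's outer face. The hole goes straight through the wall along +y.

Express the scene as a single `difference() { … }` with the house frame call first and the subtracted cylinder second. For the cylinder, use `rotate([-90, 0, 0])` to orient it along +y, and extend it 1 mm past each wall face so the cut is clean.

difference() {
  house_frame();
  translate([1594, -1, 1050]) rotate([-90, 0, 0]) cylinder(h = 124, r = 438);
}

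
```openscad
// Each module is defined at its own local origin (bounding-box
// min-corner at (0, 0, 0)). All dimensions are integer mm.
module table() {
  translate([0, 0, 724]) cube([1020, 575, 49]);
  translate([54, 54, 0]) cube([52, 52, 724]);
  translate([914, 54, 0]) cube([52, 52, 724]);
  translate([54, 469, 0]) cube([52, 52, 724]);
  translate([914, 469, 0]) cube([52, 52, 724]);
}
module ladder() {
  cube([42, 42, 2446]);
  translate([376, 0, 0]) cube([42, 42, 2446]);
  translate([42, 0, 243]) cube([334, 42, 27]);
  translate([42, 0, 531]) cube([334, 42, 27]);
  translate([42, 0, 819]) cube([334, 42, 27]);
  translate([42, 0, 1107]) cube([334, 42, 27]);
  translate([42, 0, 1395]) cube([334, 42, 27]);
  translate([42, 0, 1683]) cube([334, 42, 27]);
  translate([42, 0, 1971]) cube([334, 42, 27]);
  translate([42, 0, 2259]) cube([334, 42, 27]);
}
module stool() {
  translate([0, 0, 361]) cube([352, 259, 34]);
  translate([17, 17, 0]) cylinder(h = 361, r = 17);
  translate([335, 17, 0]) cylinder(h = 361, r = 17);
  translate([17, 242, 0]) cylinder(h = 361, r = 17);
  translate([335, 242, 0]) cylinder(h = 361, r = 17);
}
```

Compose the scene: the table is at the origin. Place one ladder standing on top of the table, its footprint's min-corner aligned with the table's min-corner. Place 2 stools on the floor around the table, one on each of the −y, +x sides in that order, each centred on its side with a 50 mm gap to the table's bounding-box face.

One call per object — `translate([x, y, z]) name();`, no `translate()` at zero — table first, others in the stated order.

table();
translate([0, 0, 773]) ladder();
translate([334, -309, 0]) stool();
translate([1070, 158, 0]) stool();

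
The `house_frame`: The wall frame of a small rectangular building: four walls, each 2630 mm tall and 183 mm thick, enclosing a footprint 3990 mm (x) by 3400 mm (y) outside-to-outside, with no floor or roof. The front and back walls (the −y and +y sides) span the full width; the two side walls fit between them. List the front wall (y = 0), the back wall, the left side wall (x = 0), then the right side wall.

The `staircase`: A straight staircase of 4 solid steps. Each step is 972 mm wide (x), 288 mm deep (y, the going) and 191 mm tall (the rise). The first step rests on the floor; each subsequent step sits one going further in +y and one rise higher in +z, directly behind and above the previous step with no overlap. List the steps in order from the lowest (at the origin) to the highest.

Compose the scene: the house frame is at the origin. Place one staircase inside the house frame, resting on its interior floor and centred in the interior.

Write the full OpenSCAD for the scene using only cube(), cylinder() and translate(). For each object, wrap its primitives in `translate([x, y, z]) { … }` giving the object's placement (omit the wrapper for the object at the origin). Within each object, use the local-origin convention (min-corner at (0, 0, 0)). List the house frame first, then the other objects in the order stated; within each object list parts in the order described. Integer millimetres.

cube([3990, 183, 2630]);
translate([0, 3217, 0]) cube([3990, 183, 2630]);
translate([0, 183, 0]) cube([183, 3034, 2630]);
translate([3807, 183, 0]) cube([183, 3034, 2630]);
translate([1509, 1124, 0]) {
  cube([972, 288, 191]);
  translate([0, 288, 191]) cube([972, 288, 191]);
  translate([0, 576, 382]) cube([972, 288, 191]);
  translate([0, 864, 573]) cube([972, 288, 191]);
}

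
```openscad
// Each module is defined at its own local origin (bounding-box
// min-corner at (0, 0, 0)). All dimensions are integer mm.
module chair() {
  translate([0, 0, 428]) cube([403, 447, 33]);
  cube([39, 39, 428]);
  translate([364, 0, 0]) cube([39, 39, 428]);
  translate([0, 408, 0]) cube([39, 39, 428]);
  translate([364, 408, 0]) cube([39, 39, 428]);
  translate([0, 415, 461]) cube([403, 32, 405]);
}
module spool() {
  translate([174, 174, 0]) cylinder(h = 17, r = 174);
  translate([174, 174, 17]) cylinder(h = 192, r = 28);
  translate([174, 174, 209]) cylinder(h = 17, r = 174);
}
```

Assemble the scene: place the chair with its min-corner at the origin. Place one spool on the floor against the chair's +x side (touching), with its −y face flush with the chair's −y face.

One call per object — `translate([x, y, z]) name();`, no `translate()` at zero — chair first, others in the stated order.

chair();
translate([403, 0, 0]) spool();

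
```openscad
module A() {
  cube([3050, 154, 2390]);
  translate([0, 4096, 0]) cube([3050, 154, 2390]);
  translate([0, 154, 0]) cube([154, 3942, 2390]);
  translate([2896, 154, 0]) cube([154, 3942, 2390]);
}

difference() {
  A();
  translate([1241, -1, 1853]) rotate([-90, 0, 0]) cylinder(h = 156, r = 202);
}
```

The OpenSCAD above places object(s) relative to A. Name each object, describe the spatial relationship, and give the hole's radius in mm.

The subtracted cylinder has r = 202 mm.

A is a house frame. The house frame has a circular hole through its front wall. The hole's radius is 202 mm.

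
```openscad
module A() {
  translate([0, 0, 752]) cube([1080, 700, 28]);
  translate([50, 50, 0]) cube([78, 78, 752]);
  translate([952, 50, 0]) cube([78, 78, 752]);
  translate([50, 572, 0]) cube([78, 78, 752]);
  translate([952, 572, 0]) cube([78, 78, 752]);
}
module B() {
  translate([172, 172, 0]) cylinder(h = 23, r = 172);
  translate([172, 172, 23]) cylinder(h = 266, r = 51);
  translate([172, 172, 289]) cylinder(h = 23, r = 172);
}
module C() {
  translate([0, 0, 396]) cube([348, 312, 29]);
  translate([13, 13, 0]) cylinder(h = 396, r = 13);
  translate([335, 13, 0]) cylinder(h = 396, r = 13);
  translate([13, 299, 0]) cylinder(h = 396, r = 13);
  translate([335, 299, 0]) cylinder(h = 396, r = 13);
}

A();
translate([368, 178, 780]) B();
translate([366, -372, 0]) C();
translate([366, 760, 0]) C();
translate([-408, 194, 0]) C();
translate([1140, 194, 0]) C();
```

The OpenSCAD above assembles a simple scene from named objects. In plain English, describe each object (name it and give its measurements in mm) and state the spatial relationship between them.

A is a table with a 1080×700 mm rectangular top, 28 mm thick, top surface at z = 780 mm, supported by four 78×78 mm square legs, each inset 50 mm from the nearest pair of top edges, running from the floor.

B is a spool: two coaxial disc flanges of radius 172 mm and thickness 23 mm, joined by a core cylinder of radius 51 mm and height 266 mm. The lower flange rests on z = 0 and the three cylinders share a vertical axis.

C is a four-legged stool. The seat is a 348×312×29 mm slab whose top surface is at z = 425 mm; four round legs, each 26 mm in diameter, run from the floor (z = 0) to the underside of the seat, each leg's axis is inset half a diameter from the nearest pair of seat edges (so the leg's bounding box is flush with the corner).

The spool is on top of the table, centred. Four stools sit around the table at the −y, +y, −x, +x sides.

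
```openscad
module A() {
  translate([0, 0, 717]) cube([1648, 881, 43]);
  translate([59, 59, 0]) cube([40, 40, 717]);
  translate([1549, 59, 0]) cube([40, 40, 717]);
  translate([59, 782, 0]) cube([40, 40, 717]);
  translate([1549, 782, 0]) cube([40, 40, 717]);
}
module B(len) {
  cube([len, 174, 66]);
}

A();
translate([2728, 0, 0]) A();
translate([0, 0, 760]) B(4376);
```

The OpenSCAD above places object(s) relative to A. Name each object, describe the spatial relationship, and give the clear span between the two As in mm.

Second table starts at x = 2728; first ends at x = 1648; clear span = 2728 − 1648 = 1080 mm.

A is a table. B is a beam. A beam spans the tops of two tables. The clear span between the two tables is 1080 mm.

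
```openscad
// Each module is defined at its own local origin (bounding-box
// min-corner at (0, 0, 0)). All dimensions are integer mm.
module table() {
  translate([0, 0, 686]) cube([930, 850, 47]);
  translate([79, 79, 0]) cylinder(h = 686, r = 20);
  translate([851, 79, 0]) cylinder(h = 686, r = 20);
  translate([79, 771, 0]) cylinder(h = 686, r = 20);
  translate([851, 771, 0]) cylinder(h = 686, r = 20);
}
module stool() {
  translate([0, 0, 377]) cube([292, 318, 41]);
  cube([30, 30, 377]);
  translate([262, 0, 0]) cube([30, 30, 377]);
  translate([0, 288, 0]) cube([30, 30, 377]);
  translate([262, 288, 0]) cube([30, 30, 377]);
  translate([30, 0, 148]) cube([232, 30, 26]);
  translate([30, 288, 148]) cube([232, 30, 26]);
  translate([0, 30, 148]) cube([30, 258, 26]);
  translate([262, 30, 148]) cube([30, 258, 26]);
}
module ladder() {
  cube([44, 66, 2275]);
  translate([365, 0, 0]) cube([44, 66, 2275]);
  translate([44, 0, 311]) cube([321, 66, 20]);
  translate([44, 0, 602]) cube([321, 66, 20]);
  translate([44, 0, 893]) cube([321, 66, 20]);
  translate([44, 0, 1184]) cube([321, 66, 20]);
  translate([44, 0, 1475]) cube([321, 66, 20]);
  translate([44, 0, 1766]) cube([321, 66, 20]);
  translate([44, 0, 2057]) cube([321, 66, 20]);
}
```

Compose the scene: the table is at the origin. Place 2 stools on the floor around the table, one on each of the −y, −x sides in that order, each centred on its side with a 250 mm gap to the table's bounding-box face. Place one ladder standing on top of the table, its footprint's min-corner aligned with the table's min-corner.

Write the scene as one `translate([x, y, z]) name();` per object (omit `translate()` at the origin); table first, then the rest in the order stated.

table();
translate([319, -568, 0]) stool();
translate([-542, 266, 0]) stool();
translate([0, 0, 733]) ladder();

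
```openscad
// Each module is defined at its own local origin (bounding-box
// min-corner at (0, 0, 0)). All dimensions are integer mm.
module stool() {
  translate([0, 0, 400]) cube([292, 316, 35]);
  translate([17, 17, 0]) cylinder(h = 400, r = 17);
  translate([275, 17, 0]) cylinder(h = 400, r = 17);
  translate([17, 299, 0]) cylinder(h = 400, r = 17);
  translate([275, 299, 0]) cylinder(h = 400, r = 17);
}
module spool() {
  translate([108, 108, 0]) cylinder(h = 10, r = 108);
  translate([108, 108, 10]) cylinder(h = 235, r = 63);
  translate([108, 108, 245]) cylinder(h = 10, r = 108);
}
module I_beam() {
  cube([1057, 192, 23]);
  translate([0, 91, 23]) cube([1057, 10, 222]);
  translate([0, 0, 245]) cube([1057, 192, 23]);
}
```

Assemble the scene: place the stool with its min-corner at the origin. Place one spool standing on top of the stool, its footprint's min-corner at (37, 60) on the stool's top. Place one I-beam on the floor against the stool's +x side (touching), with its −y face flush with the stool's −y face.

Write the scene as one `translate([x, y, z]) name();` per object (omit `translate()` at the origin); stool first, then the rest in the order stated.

stool();
translate([37, 60, 435]) spool();
translate([292, 0, 0]) I_beam();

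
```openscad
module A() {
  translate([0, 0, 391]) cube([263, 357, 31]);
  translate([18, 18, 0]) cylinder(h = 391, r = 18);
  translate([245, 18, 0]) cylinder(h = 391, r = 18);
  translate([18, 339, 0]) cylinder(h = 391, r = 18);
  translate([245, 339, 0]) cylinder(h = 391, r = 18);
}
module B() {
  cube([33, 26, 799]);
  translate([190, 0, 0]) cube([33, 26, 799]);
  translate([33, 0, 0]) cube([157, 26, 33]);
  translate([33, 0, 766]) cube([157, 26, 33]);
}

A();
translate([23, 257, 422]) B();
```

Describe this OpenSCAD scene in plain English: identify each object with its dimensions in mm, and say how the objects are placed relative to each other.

A is a four-legged stool. The seat is a 263×357×31 mm slab whose top surface is at z = 422 mm; four round legs, each 36 mm in diameter, run from the floor (z = 0) to the underside of the seat, each leg's axis is inset half a diameter from the nearest pair of seat edges (so the leg's bounding box is flush with the corner).

B is a rectangular picture frame lying in the x–z plane (depth along y). The opening is 157 mm wide (x) by 733 mm tall (z), surrounded by a border 33 mm wide on all four sides. The frame is 26 mm deep and is made of two full-height vertical stiles with two horizontal rails fitted between them.

The picture frame is on top of the stool.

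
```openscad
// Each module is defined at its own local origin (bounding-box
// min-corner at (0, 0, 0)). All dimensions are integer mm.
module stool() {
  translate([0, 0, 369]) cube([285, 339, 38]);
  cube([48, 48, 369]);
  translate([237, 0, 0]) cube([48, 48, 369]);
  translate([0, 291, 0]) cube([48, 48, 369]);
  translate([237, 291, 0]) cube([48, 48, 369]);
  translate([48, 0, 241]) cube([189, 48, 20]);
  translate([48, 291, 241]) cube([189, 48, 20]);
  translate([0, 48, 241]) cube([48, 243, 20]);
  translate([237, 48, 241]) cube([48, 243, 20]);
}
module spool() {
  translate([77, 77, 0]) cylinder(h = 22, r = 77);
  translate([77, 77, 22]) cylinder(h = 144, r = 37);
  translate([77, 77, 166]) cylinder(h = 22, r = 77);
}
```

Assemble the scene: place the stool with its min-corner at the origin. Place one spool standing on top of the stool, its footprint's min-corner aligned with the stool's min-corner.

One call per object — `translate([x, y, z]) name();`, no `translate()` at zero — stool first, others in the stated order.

stool();
translate([0, 0, 407]) spool();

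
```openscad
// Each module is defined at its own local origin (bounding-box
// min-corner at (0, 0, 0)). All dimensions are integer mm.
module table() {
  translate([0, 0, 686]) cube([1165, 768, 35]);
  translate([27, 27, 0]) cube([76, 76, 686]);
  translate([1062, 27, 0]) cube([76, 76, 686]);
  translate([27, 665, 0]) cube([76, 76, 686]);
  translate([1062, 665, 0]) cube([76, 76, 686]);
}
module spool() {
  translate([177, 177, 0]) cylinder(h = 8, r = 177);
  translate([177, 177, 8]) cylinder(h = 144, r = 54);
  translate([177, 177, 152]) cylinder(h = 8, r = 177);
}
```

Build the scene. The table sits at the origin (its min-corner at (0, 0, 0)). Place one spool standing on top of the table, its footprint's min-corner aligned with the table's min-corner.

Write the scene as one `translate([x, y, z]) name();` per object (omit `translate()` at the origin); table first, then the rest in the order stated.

table();
translate([0, 0, 721]) spool();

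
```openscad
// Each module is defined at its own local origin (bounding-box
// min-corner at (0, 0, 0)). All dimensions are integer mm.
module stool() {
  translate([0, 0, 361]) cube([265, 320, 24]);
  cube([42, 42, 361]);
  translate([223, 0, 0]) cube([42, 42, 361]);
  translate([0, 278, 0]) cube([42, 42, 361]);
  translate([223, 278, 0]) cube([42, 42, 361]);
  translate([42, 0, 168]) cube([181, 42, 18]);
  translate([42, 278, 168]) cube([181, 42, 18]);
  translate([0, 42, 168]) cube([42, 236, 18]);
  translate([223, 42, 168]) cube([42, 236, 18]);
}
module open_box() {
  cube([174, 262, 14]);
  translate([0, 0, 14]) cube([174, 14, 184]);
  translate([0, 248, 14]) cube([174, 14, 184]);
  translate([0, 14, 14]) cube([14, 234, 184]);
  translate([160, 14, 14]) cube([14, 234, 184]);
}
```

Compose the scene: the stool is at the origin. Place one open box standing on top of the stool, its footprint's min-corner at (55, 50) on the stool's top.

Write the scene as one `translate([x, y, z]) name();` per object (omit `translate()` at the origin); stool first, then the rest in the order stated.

stool();
translate([55, 50, 385]) open_box();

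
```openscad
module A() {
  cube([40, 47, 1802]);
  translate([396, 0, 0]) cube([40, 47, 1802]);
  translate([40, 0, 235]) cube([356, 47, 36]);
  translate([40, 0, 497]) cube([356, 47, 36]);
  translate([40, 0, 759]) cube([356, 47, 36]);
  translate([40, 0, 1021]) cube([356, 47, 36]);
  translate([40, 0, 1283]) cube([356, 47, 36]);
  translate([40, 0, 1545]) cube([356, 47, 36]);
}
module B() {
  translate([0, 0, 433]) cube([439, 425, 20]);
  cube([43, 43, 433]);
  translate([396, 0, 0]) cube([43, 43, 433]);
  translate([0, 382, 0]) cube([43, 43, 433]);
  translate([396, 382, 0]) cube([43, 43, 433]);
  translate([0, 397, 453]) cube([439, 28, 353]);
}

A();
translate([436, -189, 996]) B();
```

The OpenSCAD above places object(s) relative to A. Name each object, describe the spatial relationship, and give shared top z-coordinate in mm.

Both tops at z = 1802 mm.

A is a ladder. B is a chair. The chair is beside the ladder with their tops flush at z = 1802. The shared top z-coordinate is 1802 mm.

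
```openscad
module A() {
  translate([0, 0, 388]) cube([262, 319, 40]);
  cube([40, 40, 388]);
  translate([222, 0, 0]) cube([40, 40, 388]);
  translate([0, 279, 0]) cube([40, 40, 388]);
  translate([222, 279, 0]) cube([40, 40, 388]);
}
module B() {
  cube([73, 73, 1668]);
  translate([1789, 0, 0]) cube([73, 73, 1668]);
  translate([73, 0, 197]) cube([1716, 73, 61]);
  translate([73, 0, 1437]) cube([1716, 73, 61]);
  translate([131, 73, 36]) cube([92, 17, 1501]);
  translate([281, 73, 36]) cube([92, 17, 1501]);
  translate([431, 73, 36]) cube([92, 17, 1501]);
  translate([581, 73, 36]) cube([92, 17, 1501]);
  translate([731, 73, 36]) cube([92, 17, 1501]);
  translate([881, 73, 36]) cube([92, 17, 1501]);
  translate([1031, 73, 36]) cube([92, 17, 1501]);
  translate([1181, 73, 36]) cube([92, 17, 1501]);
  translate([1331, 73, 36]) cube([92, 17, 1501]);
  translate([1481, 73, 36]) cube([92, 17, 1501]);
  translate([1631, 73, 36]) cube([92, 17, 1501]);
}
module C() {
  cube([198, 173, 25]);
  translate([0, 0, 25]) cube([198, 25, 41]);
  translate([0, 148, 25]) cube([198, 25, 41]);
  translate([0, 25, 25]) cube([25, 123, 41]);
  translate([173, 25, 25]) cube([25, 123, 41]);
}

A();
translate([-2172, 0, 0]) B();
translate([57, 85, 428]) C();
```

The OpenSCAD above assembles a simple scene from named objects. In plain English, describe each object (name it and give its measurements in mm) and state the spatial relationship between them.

A is a four-legged stool. The seat is 262×319 mm, 40 mm thick, top at z = 428 mm. It stands on four square legs, each 40×40 mm in cross-section, from z = 0 to the seat underside, each flush with a corner of the seat.

B is a fence section. Two 73×73 mm posts, 1668 mm tall, stand on the floor with a clear span of 1716 mm between their inner faces. Two horizontal rails of 73×61 mm section span the gap between the posts with their undersides at z = 197 mm and z = 1437 mm, flush with the posts' −y face. 11 pickets, each 92 mm wide, 17 mm thick and 1501 mm tall, are fixed to the +y face of the rails with their bottoms at z = 36 mm, evenly spaced across the span with equal gaps (rounded down to the nearest mm) at the −x end and between each pair — any rounding remainder accumulates at the +x end.

C is an open-topped rectangular box: outside dimensions 198×173×66 mm, with a uniform wall and base thickness of 25 mm. The base is a full 198×173 slab on the floor; four walls sit on top of the base. The front and back walls (the −y and +y sides) span the full width; the two side walls fit between them.

The fence section is on the floor beside the stool on its −x side. The open box is on top of the stool.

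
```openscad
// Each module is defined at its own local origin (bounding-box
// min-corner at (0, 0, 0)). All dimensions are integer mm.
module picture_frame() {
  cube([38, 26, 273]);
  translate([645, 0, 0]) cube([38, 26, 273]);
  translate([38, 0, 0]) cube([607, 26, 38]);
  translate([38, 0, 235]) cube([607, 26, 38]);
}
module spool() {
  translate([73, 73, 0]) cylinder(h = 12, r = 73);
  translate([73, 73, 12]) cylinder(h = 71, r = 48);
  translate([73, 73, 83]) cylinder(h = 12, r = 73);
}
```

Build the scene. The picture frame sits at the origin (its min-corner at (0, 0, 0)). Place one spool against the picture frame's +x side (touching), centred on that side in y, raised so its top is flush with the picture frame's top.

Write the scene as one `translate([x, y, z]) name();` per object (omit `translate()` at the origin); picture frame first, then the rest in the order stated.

picture_frame();
translate([683, -60, 178]) spool();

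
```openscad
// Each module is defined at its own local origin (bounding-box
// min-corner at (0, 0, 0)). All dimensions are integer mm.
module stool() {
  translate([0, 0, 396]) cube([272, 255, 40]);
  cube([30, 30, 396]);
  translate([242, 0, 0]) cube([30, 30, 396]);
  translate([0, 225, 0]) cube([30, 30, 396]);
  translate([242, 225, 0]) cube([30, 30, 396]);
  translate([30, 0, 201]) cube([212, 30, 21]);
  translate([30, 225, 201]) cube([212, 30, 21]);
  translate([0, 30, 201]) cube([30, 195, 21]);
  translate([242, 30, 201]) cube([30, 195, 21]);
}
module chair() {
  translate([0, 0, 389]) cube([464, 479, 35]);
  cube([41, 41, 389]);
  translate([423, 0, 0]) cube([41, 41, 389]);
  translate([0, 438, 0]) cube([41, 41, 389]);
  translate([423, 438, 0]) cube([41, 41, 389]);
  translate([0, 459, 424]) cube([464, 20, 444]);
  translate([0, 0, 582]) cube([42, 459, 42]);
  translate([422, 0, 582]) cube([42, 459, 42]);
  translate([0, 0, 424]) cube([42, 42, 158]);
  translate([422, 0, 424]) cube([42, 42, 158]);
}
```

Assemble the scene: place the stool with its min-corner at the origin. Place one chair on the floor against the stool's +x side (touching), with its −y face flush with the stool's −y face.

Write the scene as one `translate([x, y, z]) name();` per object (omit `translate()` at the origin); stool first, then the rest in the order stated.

stool();
translate([272, 0, 0]) chair();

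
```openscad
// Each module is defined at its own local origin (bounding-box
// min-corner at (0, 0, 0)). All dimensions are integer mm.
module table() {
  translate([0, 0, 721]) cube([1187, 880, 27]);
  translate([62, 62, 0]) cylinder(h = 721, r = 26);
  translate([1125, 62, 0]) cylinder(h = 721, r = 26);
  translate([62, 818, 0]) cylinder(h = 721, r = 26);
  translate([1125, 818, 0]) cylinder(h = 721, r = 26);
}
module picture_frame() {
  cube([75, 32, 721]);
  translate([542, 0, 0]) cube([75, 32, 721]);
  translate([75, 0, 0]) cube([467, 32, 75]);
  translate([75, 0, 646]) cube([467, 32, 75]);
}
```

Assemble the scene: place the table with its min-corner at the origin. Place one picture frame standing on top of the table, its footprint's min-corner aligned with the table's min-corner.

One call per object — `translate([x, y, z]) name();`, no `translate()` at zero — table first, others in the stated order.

table();
translate([0, 0, 748]) picture_frame();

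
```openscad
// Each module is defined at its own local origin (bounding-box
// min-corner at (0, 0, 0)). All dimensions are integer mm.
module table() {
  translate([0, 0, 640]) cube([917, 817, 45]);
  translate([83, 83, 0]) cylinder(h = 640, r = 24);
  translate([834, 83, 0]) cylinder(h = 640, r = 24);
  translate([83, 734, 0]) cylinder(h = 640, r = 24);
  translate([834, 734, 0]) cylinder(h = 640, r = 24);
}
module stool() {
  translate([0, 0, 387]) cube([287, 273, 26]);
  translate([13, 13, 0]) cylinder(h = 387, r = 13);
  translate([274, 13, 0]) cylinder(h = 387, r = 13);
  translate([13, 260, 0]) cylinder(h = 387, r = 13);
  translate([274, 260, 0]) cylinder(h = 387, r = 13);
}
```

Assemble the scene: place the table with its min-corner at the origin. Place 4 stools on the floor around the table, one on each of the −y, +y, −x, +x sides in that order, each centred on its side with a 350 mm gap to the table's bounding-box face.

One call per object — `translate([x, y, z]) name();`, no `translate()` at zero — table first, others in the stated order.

table();
translate([315, -623, 0]) stool();
translate([315, 1167, 0]) stool();
translate([-637, 272, 0]) stool();
translate([1267, 272, 0]) stool();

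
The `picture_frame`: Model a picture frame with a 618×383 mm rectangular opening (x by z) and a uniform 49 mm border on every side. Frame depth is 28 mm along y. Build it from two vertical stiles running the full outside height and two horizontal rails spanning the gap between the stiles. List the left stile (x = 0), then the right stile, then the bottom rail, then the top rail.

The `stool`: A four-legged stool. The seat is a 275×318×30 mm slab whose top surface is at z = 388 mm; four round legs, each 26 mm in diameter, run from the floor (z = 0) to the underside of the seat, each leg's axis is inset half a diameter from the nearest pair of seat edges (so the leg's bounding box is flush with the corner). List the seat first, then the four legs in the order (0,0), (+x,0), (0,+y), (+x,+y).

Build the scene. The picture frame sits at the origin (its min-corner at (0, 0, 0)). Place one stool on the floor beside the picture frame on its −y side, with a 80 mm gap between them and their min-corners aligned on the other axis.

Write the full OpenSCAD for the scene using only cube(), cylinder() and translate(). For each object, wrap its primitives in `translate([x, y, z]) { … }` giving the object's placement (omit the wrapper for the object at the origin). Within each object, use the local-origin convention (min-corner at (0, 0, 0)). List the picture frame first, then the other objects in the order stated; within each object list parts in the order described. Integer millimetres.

cube([49, 28, 481]);
translate([667, 0, 0]) cube([49, 28, 481]);
translate([49, 0, 0]) cube([618, 28, 49]);
translate([49, 0, 432]) cube([618, 28, 49]);
translate([0, -398, 0]) {
  translate([0, 0, 358]) cube([275, 318, 30]);
  translate([13, 13, 0]) cylinder(h = 358, r = 13);
  translate([262, 13, 0]) cylinder(h = 358, r = 13);
  translate([13, 305, 0]) cylinder(h = 358, r = 13);
  translate([262, 305, 0]) cylinder(h = 358, r = 13);
}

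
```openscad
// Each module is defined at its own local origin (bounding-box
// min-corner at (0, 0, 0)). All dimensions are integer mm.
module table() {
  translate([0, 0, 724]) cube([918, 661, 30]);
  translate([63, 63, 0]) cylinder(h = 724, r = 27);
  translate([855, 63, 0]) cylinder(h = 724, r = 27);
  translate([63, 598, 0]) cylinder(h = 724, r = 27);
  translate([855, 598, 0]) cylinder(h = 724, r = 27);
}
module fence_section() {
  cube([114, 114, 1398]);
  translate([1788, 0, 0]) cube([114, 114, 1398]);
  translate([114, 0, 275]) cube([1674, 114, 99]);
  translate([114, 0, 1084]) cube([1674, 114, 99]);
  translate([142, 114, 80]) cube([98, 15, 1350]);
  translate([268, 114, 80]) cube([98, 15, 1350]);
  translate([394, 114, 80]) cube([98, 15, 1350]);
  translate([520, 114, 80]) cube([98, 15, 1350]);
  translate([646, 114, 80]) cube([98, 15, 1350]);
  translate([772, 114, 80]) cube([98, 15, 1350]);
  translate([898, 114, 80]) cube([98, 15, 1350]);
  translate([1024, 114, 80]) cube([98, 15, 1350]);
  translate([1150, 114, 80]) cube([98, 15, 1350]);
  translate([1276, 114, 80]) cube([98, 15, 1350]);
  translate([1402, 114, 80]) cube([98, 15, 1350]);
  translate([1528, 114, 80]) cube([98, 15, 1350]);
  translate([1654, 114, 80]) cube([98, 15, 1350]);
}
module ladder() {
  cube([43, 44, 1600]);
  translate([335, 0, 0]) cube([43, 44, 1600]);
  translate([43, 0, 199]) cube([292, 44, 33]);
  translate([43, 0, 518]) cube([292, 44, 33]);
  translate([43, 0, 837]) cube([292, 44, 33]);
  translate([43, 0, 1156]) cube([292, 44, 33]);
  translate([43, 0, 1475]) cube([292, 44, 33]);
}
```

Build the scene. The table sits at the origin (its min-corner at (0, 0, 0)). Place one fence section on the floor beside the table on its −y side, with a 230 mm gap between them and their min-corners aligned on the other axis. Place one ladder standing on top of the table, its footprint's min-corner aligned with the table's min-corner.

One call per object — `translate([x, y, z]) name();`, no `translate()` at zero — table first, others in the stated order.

table();
translate([0, -359, 0]) fence_section();
translate([0, 0, 754]) ladder();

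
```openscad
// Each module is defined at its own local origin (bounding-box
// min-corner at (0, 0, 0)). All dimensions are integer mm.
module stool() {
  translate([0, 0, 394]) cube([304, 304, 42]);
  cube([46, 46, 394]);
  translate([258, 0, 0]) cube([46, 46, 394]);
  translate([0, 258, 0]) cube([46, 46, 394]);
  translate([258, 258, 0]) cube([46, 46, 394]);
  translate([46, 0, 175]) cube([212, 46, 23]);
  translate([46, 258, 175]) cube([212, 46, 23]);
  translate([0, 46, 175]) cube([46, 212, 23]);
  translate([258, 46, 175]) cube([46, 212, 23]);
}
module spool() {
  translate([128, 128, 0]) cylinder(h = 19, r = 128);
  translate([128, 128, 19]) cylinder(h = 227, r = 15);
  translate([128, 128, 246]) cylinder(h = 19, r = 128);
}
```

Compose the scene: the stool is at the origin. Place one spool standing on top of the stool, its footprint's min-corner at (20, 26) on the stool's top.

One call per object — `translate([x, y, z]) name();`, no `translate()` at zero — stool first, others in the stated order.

stool();
translate([20, 26, 436]) spool();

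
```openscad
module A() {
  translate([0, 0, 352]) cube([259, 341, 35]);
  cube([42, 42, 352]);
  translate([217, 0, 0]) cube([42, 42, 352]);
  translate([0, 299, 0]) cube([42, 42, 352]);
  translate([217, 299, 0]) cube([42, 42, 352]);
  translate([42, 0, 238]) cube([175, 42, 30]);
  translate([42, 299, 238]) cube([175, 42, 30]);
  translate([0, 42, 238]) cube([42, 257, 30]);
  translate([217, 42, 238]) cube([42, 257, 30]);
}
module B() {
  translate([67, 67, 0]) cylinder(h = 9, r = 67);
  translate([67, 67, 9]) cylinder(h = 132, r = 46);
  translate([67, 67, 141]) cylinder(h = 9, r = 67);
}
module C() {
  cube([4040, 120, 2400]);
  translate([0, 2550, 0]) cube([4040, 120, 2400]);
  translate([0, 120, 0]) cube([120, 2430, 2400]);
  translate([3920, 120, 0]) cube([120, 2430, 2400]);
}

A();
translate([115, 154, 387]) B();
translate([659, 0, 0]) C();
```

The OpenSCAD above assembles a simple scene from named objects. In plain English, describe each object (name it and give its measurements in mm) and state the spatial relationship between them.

A is a simple wooden stool: a rectangular seat 259 mm (x) by 341 mm (y), 35 mm thick, top face at z = 387 mm, on four square legs, each 42×42 mm in cross-section. The legs rest on z = 0, each flush with a corner of the seat. Four stretchers, 42 mm wide and 30 mm tall, connect adjacent legs with their undersides at z = 238 mm, each running between the inner faces of the legs it joins and aligned with the legs' outer faces on the other axis.

B is a spool: two coaxial disc flanges of radius 67 mm and thickness 9 mm, joined by a core cylinder of radius 46 mm and height 132 mm. The lower flange rests on z = 0 and the three cylinders share a vertical axis.

C is a box-shaped house frame (walls only): outside footprint 4040×2670 mm, wall height 2400 mm, wall thickness 120 mm. The two y-facing walls run the full x-width; the two x-facing walls fit between the inner faces of the y-facing walls.

The spool is on top of the stool. The house frame is on the floor beside the stool on its +x side.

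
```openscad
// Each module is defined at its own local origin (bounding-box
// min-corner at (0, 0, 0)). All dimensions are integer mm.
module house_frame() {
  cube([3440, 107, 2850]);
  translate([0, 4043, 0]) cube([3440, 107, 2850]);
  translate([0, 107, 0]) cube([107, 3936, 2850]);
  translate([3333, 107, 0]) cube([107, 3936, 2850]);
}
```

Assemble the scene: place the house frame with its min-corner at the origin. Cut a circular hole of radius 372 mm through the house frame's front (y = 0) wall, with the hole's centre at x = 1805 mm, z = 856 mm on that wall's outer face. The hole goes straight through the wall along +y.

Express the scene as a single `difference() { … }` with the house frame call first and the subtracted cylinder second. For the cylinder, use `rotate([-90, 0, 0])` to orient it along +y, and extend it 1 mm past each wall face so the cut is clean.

difference() {
  house_frame();
  translate([1805, -1, 856]) rotate([-90, 0, 0]) cylinder(h = 109, r = 372);
}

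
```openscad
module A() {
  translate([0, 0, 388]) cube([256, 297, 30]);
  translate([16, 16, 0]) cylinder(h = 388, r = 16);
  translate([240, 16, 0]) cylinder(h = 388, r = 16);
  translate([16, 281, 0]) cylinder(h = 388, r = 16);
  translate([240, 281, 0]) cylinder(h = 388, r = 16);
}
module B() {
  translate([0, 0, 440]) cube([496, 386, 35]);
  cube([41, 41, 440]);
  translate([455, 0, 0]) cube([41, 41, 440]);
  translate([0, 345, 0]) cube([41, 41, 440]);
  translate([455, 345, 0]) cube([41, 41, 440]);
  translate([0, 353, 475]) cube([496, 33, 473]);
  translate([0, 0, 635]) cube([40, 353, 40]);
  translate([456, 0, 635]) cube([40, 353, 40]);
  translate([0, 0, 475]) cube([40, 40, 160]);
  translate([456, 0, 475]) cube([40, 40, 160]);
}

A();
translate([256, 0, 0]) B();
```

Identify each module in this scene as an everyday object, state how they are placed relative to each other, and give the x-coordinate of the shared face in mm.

The stool's +x face and the chair's −x face are both at x = 256 mm.

A is a stool. B is a chair. The chair is against the stool's +x side, with their −y faces flush. The x-coordinate of the shared face is 256 mm.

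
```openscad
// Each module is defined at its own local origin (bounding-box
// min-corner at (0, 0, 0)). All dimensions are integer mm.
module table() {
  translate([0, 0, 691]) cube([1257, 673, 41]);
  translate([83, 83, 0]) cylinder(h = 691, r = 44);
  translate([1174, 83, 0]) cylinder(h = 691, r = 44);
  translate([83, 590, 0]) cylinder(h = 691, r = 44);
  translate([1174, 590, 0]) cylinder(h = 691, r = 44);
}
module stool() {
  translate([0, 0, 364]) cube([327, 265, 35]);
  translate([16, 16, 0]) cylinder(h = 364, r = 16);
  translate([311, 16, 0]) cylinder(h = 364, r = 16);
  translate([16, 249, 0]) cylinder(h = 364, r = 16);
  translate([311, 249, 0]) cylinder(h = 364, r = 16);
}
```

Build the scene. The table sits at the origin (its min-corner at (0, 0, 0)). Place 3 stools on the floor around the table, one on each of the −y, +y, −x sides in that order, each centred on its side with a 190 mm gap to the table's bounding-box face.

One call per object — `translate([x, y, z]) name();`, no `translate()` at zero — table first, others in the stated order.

table();
translate([465, -455, 0]) stool();
translate([465, 863, 0]) stool();
translate([-517, 204, 0]) stool();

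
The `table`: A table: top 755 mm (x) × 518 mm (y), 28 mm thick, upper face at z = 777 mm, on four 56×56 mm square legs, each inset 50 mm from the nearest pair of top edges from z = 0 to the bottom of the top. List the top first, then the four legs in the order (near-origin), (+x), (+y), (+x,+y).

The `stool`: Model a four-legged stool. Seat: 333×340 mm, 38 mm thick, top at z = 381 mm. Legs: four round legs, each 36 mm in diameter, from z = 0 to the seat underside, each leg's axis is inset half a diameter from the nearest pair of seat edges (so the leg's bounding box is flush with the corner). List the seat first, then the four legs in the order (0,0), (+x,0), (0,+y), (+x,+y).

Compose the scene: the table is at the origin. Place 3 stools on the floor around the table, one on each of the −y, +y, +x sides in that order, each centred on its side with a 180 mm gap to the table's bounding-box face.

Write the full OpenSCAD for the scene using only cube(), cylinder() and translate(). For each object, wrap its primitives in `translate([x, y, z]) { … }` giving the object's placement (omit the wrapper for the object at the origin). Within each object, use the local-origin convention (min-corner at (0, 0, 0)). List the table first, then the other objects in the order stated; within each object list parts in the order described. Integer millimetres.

translate([0, 0, 749]) cube([755, 518, 28]);
translate([50, 50, 0]) cube([56, 56, 749]);
translate([649, 50, 0]) cube([56, 56, 749]);
translate([50, 412, 0]) cube([56, 56, 749]);
translate([649, 412, 0]) cube([56, 56, 749]);
translate([211, -520, 0]) {
  translate([0, 0, 343]) cube([333, 340, 38]);
  translate([18, 18, 0]) cylinder(h = 343, r = 18);
  translate([315, 18, 0]) cylinder(h = 343, r = 18);
  translate([18, 322, 0]) cylinder(h = 343, r = 18);
  translate([315, 322, 0]) cylinder(h = 343, r = 18);
}
translate([211, 698, 0]) {
  translate([0, 0, 343]) cube([333, 340, 38]);
  translate([18, 18, 0]) cylinder(h = 343, r = 18);
  translate([315, 18, 0]) cylinder(h = 343, r = 18);
  translate([18, 322, 0]) cylinder(h = 343, r = 18);
  translate([315, 322, 0]) cylinder(h = 343, r = 18);
}
translate([935, 89, 0]) {
  translate([0, 0, 343]) cube([333, 340, 38]);
  translate([18, 18, 0]) cylinder(h = 343, r = 18);
  translate([315, 18, 0]) cylinder(h = 343, r = 18);
  translate([18, 322, 0]) cylinder(h = 343, r = 18);
  translate([315, 322, 0]) cylinder(h = 343, r = 18);
}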